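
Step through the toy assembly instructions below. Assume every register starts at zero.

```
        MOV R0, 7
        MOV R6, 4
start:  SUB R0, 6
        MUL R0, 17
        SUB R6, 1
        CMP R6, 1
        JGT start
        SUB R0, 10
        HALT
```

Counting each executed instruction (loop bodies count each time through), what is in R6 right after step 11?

2

R0=7
R6=4
R0=7-6=1
R0=1*17=17
R6=4-1=3
CMP R6, 1  (cmp 3,1)
JGT start: taken
R0=17-6=11
R0=11*17=187
R6=3-1=2
CMP R6, 1  (cmp 2,1)
After step 11: R6 = 2.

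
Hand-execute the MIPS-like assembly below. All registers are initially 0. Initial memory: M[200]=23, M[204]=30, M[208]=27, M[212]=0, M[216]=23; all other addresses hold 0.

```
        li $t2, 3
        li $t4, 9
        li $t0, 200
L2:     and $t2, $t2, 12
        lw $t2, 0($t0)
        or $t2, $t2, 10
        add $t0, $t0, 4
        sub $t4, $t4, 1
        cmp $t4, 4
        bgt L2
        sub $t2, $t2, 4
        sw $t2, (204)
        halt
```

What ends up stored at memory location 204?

27

li $t2, 3 → $t2=3
li $t4, 9 → $t4=9
li $t0, 200 → $t0=200
and $t2, $t2, 12 → $t2=3&12=0
lw $t2, 0($t0) → $t2=M[200]=23
or $t2, $t2, 10 → $t2=23|10=31
add $t0, $t0, 4 → $t0=200+4=204
sub $t4, $t4, 1 → $t4=9-1=8
cmp $t4, 4  (cmp 8,4)
bgt L2: taken
and $t2, $t2, 12 → $t2=31&12=12
lw $t2, 0($t0) → $t2=M[204]=30
or $t2, $t2, 10 → $t2=30|10=30
add $t0, $t0, 4 → $t0=204+4=208
sub $t4, $t4, 1 → $t4=8-1=7
cmp $t4, 4  (cmp 7,4)
bgt L2: taken
and $t2, $t2, 12 → $t2=30&12=12
lw $t2, 0($t0) → $t2=M[208]=27
or $t2, $t2, 10 → $t2=27|10=27
add $t0, $t0, 4 → $t0=208+4=212
sub $t4, $t4, 1 → $t4=7-1=6
cmp $t4, 4  (cmp 6,4)
bgt L2: taken
and $t2, $t2, 12 → $t2=27&12=8
lw $t2, 0($t0) → $t2=M[212]=0
or $t2, $t2, 10 → $t2=0|10=10
add $t0, $t0, 4 → $t0=212+4=216
sub $t4, $t4, 1 → $t4=6-1=5
cmp $t4, 4  (cmp 5,4)
bgt L2: taken
and $t2, $t2, 12 → $t2=10&12=8
lw $t2, 0($t0) → $t2=M[216]=23
or $t2, $t2, 10 → $t2=23|10=31
add $t0, $t0, 4 → $t0=216+4=220
sub $t4, $t4, 1 → $t4=5-1=4
cmp $t4, 4  (cmp 4,4)
bgt L2: not taken
sub $t2, $t2, 4 → $t2=31-4=27
sw $t2, (204) → M[204]=27
halt.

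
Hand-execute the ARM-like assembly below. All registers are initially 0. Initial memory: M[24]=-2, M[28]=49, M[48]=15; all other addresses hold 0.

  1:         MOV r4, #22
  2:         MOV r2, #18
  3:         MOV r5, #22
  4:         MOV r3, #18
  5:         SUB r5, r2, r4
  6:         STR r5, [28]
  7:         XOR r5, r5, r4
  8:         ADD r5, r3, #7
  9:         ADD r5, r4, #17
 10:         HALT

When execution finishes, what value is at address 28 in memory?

r4=22
r2=18
r5=22
r3=18
r5=18-22=-4
STR r5, [28] → M[28]=-4
r5=(-4)^22=-22
r5=18+7=25
r5=22+17=39
halt.

-4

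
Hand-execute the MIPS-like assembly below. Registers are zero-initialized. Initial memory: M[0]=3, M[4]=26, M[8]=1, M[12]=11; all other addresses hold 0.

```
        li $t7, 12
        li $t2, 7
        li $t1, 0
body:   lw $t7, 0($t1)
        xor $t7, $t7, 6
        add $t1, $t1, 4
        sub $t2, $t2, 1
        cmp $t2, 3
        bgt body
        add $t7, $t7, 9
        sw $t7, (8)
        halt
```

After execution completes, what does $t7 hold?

22

$t7=12
$t2=7
$t1=0
$t7=M[0]=3
$t7=3^6=5
$t1=0+4=4
$t2=7-1=6
cmp $t2, 3  (cmp 6,3)
bgt body: taken
$t7=M[4]=26
$t7=26^6=28
$t1=4+4=8
$t2=6-1=5
cmp $t2, 3  (cmp 5,3)
bgt body: taken
$t7=M[8]=1
$t7=1^6=7
$t1=8+4=12
$t2=5-1=4
cmp $t2, 3  (cmp 4,3)
bgt body: taken
$t7=M[12]=11
$t7=11^6=13
$t1=12+4=16
$t2=4-1=3
cmp $t2, 3  (cmp 3,3)
bgt body: not taken
$t7=13+9=22
sw $t7, (8) → M[8]=22
halt.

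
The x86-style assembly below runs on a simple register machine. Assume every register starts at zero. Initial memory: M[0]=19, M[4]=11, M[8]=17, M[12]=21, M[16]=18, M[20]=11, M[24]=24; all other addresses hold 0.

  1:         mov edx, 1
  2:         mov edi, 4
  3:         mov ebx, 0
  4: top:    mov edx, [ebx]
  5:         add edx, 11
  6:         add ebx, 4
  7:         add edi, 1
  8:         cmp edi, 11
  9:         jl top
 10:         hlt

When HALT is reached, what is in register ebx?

edx=1
edi=4
ebx=0
edx=M[0]=19
edx=19+11=30
ebx=0+4=4
edi=4+1=5
cmp edi, 11  (cmp 5,11)
jl top: taken
edx=M[4]=11
edx=11+11=22
ebx=4+4=8
edi=5+1=6
cmp edi, 11  (cmp 6,11)
jl top: taken
edx=M[8]=17
edx=17+11=28
ebx=8+4=12
edi=6+1=7
cmp edi, 11  (cmp 7,11)
jl top: taken
edx=M[12]=21
edx=21+11=32
ebx=12+4=16
edi=7+1=8
cmp edi, 11  (cmp 8,11)
jl top: taken
edx=M[16]=18
edx=18+11=29
ebx=16+4=20
edi=8+1=9
cmp edi, 11  (cmp 9,11)
jl top: taken
edx=M[20]=11
edx=11+11=22
ebx=20+4=24
edi=9+1=10
cmp edi, 11  (cmp 10,11)
jl top: taken
edx=M[24]=24
edx=24+11=35
ebx=24+4=28
edi=10+1=11
cmp edi, 11  (cmp 11,11)
jl top: not taken
halt.

28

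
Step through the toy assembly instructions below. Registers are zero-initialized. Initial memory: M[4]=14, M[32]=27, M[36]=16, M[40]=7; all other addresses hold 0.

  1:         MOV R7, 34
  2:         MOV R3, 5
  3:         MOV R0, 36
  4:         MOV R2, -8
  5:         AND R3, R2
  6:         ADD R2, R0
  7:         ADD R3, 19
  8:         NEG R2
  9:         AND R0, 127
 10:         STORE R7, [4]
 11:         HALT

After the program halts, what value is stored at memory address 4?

after MOV R7, 34: R7=34
after MOV R3, 5: R3=5
after MOV R0, 36: R0=36
after MOV R2, -8: R2=-8
after AND R3, R2: R3=5&(-8)=0
after ADD R2, R0: R2=(-8)+36=28
after ADD R3, 19: R3=0+19=19
after NEG R2: R2=-(28)=-28
after AND R0, 127: R0=36&127=36
STORE R7, [4] → M[4]=34
halt.

34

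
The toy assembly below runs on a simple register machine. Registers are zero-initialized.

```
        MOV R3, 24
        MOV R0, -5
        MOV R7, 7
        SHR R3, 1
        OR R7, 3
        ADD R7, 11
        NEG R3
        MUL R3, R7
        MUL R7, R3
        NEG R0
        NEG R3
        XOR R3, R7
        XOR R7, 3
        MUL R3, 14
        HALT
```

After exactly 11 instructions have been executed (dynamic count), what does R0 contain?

5

MOV R3, 24 → R3=24
MOV R0, -5 → R0=-5
MOV R7, 7 → R7=7
SHR R3, 1 → R3=24>>1=12
OR R7, 3 → R7=7|3=7
ADD R7, 11 → R7=7+11=18
NEG R3 → R3=-(12)=-12
MUL R3, R7 → R3=(-12)*18=-216
MUL R7, R3 → R7=18*(-216)=-3888
NEG R0 → R0=-(-5)=5
NEG R3 → R3=-(-216)=216
After step 11: R0 = 5.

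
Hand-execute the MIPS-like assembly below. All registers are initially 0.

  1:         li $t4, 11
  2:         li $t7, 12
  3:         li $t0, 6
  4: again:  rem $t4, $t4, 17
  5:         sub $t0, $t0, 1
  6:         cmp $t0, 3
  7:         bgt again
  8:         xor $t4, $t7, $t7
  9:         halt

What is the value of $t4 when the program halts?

$t4=11
$t7=12
$t0=6
$t4=11%17=11
$t0=6-1=5
cmp $t0, 3  (cmp 5,3)
bgt again: taken
$t4=11%17=11
$t0=5-1=4
cmp $t0, 3  (cmp 4,3)
bgt again: taken
$t4=11%17=11
$t0=4-1=3
cmp $t0, 3  (cmp 3,3)
bgt again: not taken
$t4=12^12=0
halt.

0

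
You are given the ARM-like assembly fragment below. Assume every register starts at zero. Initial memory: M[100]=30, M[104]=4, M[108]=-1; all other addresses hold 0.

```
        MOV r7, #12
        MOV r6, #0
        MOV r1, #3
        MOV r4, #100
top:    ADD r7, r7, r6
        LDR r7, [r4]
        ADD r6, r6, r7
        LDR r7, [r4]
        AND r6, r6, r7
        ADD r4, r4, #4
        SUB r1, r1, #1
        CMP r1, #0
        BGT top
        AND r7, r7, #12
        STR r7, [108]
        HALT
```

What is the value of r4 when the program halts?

r7=12
r6=0
r1=3
r4=100
r7=12+0=12
r7=M[100]=30
r6=0+30=30
r7=M[100]=30
r6=30&30=30
r4=100+4=104
r1=3-1=2
CMP r1, #0  (cmp 2,0)
BGT top: taken
r7=30+30=60
r7=M[104]=4
r6=30+4=34
r7=M[104]=4
r6=34&4=0
r4=104+4=108
r1=2-1=1
CMP r1, #0  (cmp 1,0)
BGT top: taken
r7=4+0=4
r7=M[108]=-1
r6=0+(-1)=-1
r7=M[108]=-1
r6=(-1)&(-1)=-1
r4=108+4=112
r1=1-1=0
CMP r1, #0  (cmp 0,0)
BGT top: not taken
r7=(-1)&12=12
STR r7, [108] → M[108]=12
halt.

112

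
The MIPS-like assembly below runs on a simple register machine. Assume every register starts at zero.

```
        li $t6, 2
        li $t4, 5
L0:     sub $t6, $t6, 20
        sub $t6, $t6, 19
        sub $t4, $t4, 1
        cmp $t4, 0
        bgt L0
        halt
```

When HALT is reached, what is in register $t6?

-193

li $t6, 2 → $t6=2
li $t4, 5 → $t4=5
sub $t6, $t6, 20 → $t6=2-20=-18
sub $t6, $t6, 19 → $t6=(-18)-19=-37
sub $t4, $t4, 1 → $t4=5-1=4
cmp $t4, 0  (cmp 4,0)
bgt L0: taken
sub $t6, $t6, 20 → $t6=(-37)-20=-57
sub $t6, $t6, 19 → $t6=(-57)-19=-76
sub $t4, $t4, 1 → $t4=4-1=3
cmp $t4, 0  (cmp 3,0)
bgt L0: taken
sub $t6, $t6, 20 → $t6=(-76)-20=-96
sub $t6, $t6, 19 → $t6=(-96)-19=-115
sub $t4, $t4, 1 → $t4=3-1=2
cmp $t4, 0  (cmp 2,0)
bgt L0: taken
sub $t6, $t6, 20 → $t6=(-115)-20=-135
sub $t6, $t6, 19 → $t6=(-135)-19=-154
sub $t4, $t4, 1 → $t4=2-1=1
cmp $t4, 0  (cmp 1,0)
bgt L0: taken
sub $t6, $t6, 20 → $t6=(-154)-20=-174
sub $t6, $t6, 19 → $t6=(-174)-19=-193
sub $t4, $t4, 1 → $t4=1-1=0
cmp $t4, 0  (cmp 0,0)
bgt L0: not taken
halt.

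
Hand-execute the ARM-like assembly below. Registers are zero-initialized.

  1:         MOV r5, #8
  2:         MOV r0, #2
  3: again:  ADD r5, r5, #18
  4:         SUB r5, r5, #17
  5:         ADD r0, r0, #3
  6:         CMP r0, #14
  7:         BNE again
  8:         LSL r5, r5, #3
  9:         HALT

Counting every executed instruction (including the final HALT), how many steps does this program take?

24

r5=8
r0=2
r5=8+18=26
r5=26-17=9
r0=2+3=5
CMP r0, #14  (cmp 5,14)
BNE again: taken
r5=9+18=27
r5=27-17=10
r0=5+3=8
CMP r0, #14  (cmp 8,14)
BNE again: taken
r5=10+18=28
r5=28-17=11
r0=8+3=11
CMP r0, #14  (cmp 11,14)
BNE again: taken
r5=11+18=29
r5=29-17=12
r0=11+3=14
CMP r0, #14  (cmp 14,14)
BNE again: not taken
r5=12<<3=96
halt.
Total executed instructions: 24.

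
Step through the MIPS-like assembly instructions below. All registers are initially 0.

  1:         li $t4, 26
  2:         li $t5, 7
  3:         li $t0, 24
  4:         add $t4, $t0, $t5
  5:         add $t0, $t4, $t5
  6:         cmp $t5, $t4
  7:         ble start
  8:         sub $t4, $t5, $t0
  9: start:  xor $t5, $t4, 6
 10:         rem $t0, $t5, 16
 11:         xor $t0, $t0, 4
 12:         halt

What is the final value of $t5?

25

$t4=26
$t5=7
$t0=24
$t4=24+7=31
$t0=31+7=38
cmp $t5, $t4  (cmp 7,31)
ble start: taken
$t5=31^6=25
$t0=25%16=9
$t0=9^4=13
halt.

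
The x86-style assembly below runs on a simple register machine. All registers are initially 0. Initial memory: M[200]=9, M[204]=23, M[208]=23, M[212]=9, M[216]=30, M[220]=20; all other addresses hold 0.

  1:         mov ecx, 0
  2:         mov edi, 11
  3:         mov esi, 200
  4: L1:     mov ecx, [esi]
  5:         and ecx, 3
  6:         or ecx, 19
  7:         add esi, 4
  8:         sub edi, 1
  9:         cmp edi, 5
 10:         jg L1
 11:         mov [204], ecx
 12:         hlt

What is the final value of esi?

after mov ecx, 0: ecx=0
after mov edi, 11: edi=11
after mov esi, 200: esi=200
after mov ecx, [esi]: ecx=M[200]=9
after and ecx, 3: ecx=9&3=1
after or ecx, 19: ecx=1|19=19
after add esi, 4: esi=200+4=204
after sub edi, 1: edi=11-1=10
cmp edi, 5  (cmp 10,5)
jg L1: taken
after mov ecx, [esi]: ecx=M[204]=23
after and ecx, 3: ecx=23&3=3
after or ecx, 19: ecx=3|19=19
after add esi, 4: esi=204+4=208
after sub edi, 1: edi=10-1=9
cmp edi, 5  (cmp 9,5)
jg L1: taken
after mov ecx, [esi]: ecx=M[208]=23
after and ecx, 3: ecx=23&3=3
after or ecx, 19: ecx=3|19=19
after add esi, 4: esi=208+4=212
after sub edi, 1: edi=9-1=8
cmp edi, 5  (cmp 8,5)
jg L1: taken
after mov ecx, [esi]: ecx=M[212]=9
after and ecx, 3: ecx=9&3=1
after or ecx, 19: ecx=1|19=19
after add esi, 4: esi=212+4=216
after sub edi, 1: edi=8-1=7
cmp edi, 5  (cmp 7,5)
jg L1: taken
after mov ecx, [esi]: ecx=M[216]=30
after and ecx, 3: ecx=30&3=2
after or ecx, 19: ecx=2|19=19
after add esi, 4: esi=216+4=220
after sub edi, 1: edi=7-1=6
cmp edi, 5  (cmp 6,5)
jg L1: taken
after mov ecx, [esi]: ecx=M[220]=20
after and ecx, 3: ecx=20&3=0
after or ecx, 19: ecx=0|19=19
after add esi, 4: esi=220+4=224
after sub edi, 1: edi=6-1=5
cmp edi, 5  (cmp 5,5)
jg L1: not taken
mov [204], ecx → M[204]=19
halt.

224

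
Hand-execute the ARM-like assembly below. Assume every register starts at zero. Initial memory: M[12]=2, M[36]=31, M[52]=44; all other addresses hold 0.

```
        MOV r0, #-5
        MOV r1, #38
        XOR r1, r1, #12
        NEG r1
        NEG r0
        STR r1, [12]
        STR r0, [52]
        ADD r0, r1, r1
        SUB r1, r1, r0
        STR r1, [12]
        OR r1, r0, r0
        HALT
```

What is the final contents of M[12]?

42

r0=-5
r1=38
r1=38^12=42
r1=-(42)=-42
r0=-(-5)=5
STR r1, [12] → M[12]=-42
STR r0, [52] → M[52]=5
r0=(-42)+(-42)=-84
r1=(-42)-(-84)=42
STR r1, [12] → M[12]=42
r1=(-84)|(-84)=-84
halt.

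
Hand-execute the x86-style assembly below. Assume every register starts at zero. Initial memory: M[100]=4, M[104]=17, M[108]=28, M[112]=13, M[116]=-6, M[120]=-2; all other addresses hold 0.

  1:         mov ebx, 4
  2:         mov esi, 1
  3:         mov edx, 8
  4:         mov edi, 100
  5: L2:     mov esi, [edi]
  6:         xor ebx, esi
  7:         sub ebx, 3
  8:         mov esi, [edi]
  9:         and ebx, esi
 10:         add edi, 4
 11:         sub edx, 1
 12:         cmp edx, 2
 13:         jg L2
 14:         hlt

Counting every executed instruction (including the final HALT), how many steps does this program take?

mov ebx, 4 → ebx=4
mov esi, 1 → esi=1
mov edx, 8 → edx=8
mov edi, 100 → edi=100
mov esi, [edi] → esi=M[100]=4
xor ebx, esi → ebx=4^4=0
sub ebx, 3 → ebx=0-3=-3
mov esi, [edi] → esi=M[100]=4
and ebx, esi → ebx=(-3)&4=4
add edi, 4 → edi=100+4=104
sub edx, 1 → edx=8-1=7
cmp edx, 2  (cmp 7,2)
jg L2: taken
mov esi, [edi] → esi=M[104]=17
xor ebx, esi → ebx=4^17=21
sub ebx, 3 → ebx=21-3=18
mov esi, [edi] → esi=M[104]=17
and ebx, esi → ebx=18&17=16
add edi, 4 → edi=104+4=108
sub edx, 1 → edx=7-1=6
cmp edx, 2  (cmp 6,2)
jg L2: taken
mov esi, [edi] → esi=M[108]=28
xor ebx, esi → ebx=16^28=12
sub ebx, 3 → ebx=12-3=9
mov esi, [edi] → esi=M[108]=28
and ebx, esi → ebx=9&28=8
add edi, 4 → edi=108+4=112
sub edx, 1 → edx=6-1=5
cmp edx, 2  (cmp 5,2)
jg L2: taken
mov esi, [edi] → esi=M[112]=13
xor ebx, esi → ebx=8^13=5
sub ebx, 3 → ebx=5-3=2
mov esi, [edi] → esi=M[112]=13
and ebx, esi → ebx=2&13=0
add edi, 4 → edi=112+4=116
sub edx, 1 → edx=5-1=4
cmp edx, 2  (cmp 4,2)
jg L2: taken
mov esi, [edi] → esi=M[116]=-6
xor ebx, esi → ebx=0^(-6)=-6
sub ebx, 3 → ebx=(-6)-3=-9
mov esi, [edi] → esi=M[116]=-6
and ebx, esi → ebx=(-9)&(-6)=-14
add edi, 4 → edi=116+4=120
sub edx, 1 → edx=4-1=3
cmp edx, 2  (cmp 3,2)
jg L2: taken
mov esi, [edi] → esi=M[120]=-2
xor ebx, esi → ebx=(-14)^(-2)=12
sub ebx, 3 → ebx=12-3=9
mov esi, [edi] → esi=M[120]=-2
and ebx, esi → ebx=9&(-2)=8
add edi, 4 → edi=120+4=124
sub edx, 1 → edx=3-1=2
cmp edx, 2  (cmp 2,2)
jg L2: not taken
halt.
Total executed instructions: 59.

59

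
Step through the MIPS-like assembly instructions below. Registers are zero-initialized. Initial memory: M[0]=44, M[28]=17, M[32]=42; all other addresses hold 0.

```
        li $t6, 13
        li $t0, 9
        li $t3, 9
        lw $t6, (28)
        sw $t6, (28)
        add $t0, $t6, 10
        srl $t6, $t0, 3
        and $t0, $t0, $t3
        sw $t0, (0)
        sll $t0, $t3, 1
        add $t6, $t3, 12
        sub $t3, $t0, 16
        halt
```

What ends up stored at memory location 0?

9

$t6=13
$t0=9
$t3=9
$t6=M[28]=17
sw $t6, (28) → M[28]=17
$t0=17+10=27
$t6=27>>3=3
$t0=27&9=9
sw $t0, (0) → M[0]=9
$t0=9<<1=18
$t6=9+12=21
$t3=18-16=2
halt.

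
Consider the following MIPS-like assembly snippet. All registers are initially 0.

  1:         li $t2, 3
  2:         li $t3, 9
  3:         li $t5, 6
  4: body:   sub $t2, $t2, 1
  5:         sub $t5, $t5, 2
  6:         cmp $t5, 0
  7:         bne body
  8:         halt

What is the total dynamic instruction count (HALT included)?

li $t2, 3 → $t2=3
li $t3, 9 → $t3=9
li $t5, 6 → $t5=6
sub $t2, $t2, 1 → $t2=3-1=2
sub $t5, $t5, 2 → $t5=6-2=4
cmp $t5, 0  (cmp 4,0)
bne body: taken
sub $t2, $t2, 1 → $t2=2-1=1
sub $t5, $t5, 2 → $t5=4-2=2
cmp $t5, 0  (cmp 2,0)
bne body: taken
sub $t2, $t2, 1 → $t2=1-1=0
sub $t5, $t5, 2 → $t5=2-2=0
cmp $t5, 0  (cmp 0,0)
bne body: not taken
halt.
Total executed instructions: 16.

16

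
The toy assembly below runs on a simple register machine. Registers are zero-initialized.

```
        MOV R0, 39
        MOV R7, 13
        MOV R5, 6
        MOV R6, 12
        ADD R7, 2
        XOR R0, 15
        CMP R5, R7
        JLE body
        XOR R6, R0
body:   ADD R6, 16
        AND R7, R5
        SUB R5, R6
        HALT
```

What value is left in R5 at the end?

R0=39
R7=13
R5=6
R6=12
R7=13+2=15
R0=39^15=40
CMP R5, R7  (cmp 6,15)
JLE body: taken
R6=12+16=28
R7=15&6=6
R5=6-28=-22
halt.

-22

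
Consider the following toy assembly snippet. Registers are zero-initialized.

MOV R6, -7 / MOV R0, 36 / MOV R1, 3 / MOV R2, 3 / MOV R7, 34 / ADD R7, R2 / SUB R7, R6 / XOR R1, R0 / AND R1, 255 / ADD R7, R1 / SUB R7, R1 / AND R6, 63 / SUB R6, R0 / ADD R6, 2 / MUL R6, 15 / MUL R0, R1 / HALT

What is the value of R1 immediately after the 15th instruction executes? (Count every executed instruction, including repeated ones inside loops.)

after MOV R6, -7: R6=-7
after MOV R0, 36: R0=36
after MOV R1, 3: R1=3
after MOV R2, 3: R2=3
after MOV R7, 34: R7=34
after ADD R7, R2: R7=34+3=37
after SUB R7, R6: R7=37-(-7)=44
after XOR R1, R0: R1=3^36=39
after AND R1, 255: R1=39&255=39
after ADD R7, R1: R7=44+39=83
after SUB R7, R1: R7=83-39=44
after AND R6, 63: R6=(-7)&63=57
after SUB R6, R0: R6=57-36=21
after ADD R6, 2: R6=21+2=23
after MUL R6, 15: R6=23*15=345
After step 15: R1 = 39.

39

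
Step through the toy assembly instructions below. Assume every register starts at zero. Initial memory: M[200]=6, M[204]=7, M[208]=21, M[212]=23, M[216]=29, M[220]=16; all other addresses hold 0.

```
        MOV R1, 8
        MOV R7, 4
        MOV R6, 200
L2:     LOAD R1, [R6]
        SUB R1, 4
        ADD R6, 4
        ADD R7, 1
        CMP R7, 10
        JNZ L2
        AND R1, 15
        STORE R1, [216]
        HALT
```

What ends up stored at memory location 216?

R1=8
R7=4
R6=200
R1=M[200]=6
R1=6-4=2
R6=200+4=204
R7=4+1=5
CMP R7, 10  (cmp 5,10)
JNZ L2: taken
R1=M[204]=7
R1=7-4=3
R6=204+4=208
R7=5+1=6
CMP R7, 10  (cmp 6,10)
JNZ L2: taken
R1=M[208]=21
R1=21-4=17
R6=208+4=212
R7=6+1=7
CMP R7, 10  (cmp 7,10)
JNZ L2: taken
R1=M[212]=23
R1=23-4=19
R6=212+4=216
R7=7+1=8
CMP R7, 10  (cmp 8,10)
JNZ L2: taken
R1=M[216]=29
R1=29-4=25
R6=216+4=220
R7=8+1=9
CMP R7, 10  (cmp 9,10)
JNZ L2: taken
R1=M[220]=16
R1=16-4=12
R6=220+4=224
R7=9+1=10
CMP R7, 10  (cmp 10,10)
JNZ L2: not taken
R1=12&15=12
STORE R1, [216] → M[216]=12
halt.

12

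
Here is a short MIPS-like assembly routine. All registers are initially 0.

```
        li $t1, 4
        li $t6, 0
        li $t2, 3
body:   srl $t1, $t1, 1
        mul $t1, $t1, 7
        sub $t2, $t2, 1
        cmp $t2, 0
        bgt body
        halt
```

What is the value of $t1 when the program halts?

168

after li $t1, 4: $t1=4
after li $t6, 0: $t6=0
after li $t2, 3: $t2=3
after srl $t1, $t1, 1: $t1=4>>1=2
after mul $t1, $t1, 7: $t1=2*7=14
after sub $t2, $t2, 1: $t2=3-1=2
cmp $t2, 0  (cmp 2,0)
bgt body: taken
after srl $t1, $t1, 1: $t1=14>>1=7
after mul $t1, $t1, 7: $t1=7*7=49
after sub $t2, $t2, 1: $t2=2-1=1
cmp $t2, 0  (cmp 1,0)
bgt body: taken
after srl $t1, $t1, 1: $t1=49>>1=24
after mul $t1, $t1, 7: $t1=24*7=168
after sub $t2, $t2, 1: $t2=1-1=0
cmp $t2, 0  (cmp 0,0)
bgt body: not taken
halt.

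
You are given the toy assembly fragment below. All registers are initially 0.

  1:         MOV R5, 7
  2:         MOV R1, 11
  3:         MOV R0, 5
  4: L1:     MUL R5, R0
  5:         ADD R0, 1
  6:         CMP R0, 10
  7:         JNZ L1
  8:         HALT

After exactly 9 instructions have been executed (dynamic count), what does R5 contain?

210

after MOV R5, 7: R5=7
after MOV R1, 11: R1=11
after MOV R0, 5: R0=5
after MUL R5, R0: R5=7*5=35
after ADD R0, 1: R0=5+1=6
CMP R0, 10  (cmp 6,10)
JNZ L1: taken
after MUL R5, R0: R5=35*6=210
after ADD R0, 1: R0=6+1=7
After step 9: R5 = 210.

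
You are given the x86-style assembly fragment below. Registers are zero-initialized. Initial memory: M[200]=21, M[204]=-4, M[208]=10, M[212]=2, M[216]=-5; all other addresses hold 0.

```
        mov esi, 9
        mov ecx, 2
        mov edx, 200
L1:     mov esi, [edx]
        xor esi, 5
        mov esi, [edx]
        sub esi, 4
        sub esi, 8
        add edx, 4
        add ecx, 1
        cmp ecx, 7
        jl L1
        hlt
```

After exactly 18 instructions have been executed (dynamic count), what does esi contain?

esi=9
ecx=2
edx=200
esi=M[200]=21
esi=21^5=16
esi=M[200]=21
esi=21-4=17
esi=17-8=9
edx=200+4=204
ecx=2+1=3
cmp ecx, 7  (cmp 3,7)
jl L1: taken
esi=M[204]=-4
esi=(-4)^5=-7
esi=M[204]=-4
esi=(-4)-4=-8
esi=(-8)-8=-16
edx=204+4=208
After step 18: esi = -16.

-16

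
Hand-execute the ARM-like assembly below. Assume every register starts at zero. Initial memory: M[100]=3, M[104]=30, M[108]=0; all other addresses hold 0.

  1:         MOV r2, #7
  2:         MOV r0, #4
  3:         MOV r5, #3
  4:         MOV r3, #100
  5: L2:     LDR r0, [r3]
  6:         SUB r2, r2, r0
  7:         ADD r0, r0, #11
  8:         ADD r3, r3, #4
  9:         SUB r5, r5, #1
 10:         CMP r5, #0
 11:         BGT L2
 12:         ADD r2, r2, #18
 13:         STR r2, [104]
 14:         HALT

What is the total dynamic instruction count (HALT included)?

28

after MOV r2, #7: r2=7
after MOV r0, #4: r0=4
after MOV r5, #3: r5=3
after MOV r3, #100: r3=100
after LDR r0, [r3]: r0=M[100]=3
after SUB r2, r2, r0: r2=7-3=4
after ADD r0, r0, #11: r0=3+11=14
after ADD r3, r3, #4: r3=100+4=104
after SUB r5, r5, #1: r5=3-1=2
CMP r5, #0  (cmp 2,0)
BGT L2: taken
after LDR r0, [r3]: r0=M[104]=30
after SUB r2, r2, r0: r2=4-30=-26
after ADD r0, r0, #11: r0=30+11=41
after ADD r3, r3, #4: r3=104+4=108
after SUB r5, r5, #1: r5=2-1=1
CMP r5, #0  (cmp 1,0)
BGT L2: taken
after LDR r0, [r3]: r0=M[108]=0
after SUB r2, r2, r0: r2=(-26)-0=-26
after ADD r0, r0, #11: r0=0+11=11
after ADD r3, r3, #4: r3=108+4=112
after SUB r5, r5, #1: r5=1-1=0
CMP r5, #0  (cmp 0,0)
BGT L2: not taken
after ADD r2, r2, #18: r2=(-26)+18=-8
STR r2, [104] → M[104]=-8
halt.
Total executed instructions: 28.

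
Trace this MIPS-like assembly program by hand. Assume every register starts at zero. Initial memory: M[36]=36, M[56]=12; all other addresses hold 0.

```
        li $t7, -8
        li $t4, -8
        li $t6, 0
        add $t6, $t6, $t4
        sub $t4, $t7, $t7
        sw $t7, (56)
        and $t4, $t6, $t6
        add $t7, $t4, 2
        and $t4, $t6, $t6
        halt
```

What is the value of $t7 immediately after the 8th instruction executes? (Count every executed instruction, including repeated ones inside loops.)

-6

after li $t7, -8: $t7=-8
after li $t4, -8: $t4=-8
after li $t6, 0: $t6=0
after add $t6, $t6, $t4: $t6=0+(-8)=-8
after sub $t4, $t7, $t7: $t4=(-8)-(-8)=0
sw $t7, (56) → M[56]=-8
after and $t4, $t6, $t6: $t4=(-8)&(-8)=-8
after add $t7, $t4, 2: $t7=(-8)+2=-6
After step 8: $t7 = -6.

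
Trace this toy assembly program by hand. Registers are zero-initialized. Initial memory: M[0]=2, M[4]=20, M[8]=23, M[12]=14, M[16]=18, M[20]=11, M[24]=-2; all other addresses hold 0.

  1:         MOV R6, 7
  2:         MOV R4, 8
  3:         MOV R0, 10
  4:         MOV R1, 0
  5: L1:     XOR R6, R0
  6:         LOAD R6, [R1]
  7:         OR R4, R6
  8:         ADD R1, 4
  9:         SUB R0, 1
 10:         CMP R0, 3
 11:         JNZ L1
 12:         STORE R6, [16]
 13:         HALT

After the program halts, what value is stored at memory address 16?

-2

after MOV R6, 7: R6=7
after MOV R4, 8: R4=8
after MOV R0, 10: R0=10
after MOV R1, 0: R1=0
after XOR R6, R0: R6=7^10=13
after LOAD R6, [R1]: R6=M[0]=2
after OR R4, R6: R4=8|2=10
after ADD R1, 4: R1=0+4=4
after SUB R0, 1: R0=10-1=9
CMP R0, 3  (cmp 9,3)
JNZ L1: taken
after XOR R6, R0: R6=2^9=11
after LOAD R6, [R1]: R6=M[4]=20
after OR R4, R6: R4=10|20=30
after ADD R1, 4: R1=4+4=8
after SUB R0, 1: R0=9-1=8
CMP R0, 3  (cmp 8,3)
JNZ L1: taken
after XOR R6, R0: R6=20^8=28
after LOAD R6, [R1]: R6=M[8]=23
after OR R4, R6: R4=30|23=31
after ADD R1, 4: R1=8+4=12
after SUB R0, 1: R0=8-1=7
CMP R0, 3  (cmp 7,3)
JNZ L1: taken
after XOR R6, R0: R6=23^7=16
after LOAD R6, [R1]: R6=M[12]=14
after OR R4, R6: R4=31|14=31
after ADD R1, 4: R1=12+4=16
after SUB R0, 1: R0=7-1=6
CMP R0, 3  (cmp 6,3)
JNZ L1: taken
after XOR R6, R0: R6=14^6=8
after LOAD R6, [R1]: R6=M[16]=18
after OR R4, R6: R4=31|18=31
after ADD R1, 4: R1=16+4=20
after SUB R0, 1: R0=6-1=5
CMP R0, 3  (cmp 5,3)
JNZ L1: taken
after XOR R6, R0: R6=18^5=23
after LOAD R6, [R1]: R6=M[20]=11
after OR R4, R6: R4=31|11=31
after ADD R1, 4: R1=20+4=24
after SUB R0, 1: R0=5-1=4
CMP R0, 3  (cmp 4,3)
JNZ L1: taken
after XOR R6, R0: R6=11^4=15
after LOAD R6, [R1]: R6=M[24]=-2
after OR R4, R6: R4=31|(-2)=-1
after ADD R1, 4: R1=24+4=28
after SUB R0, 1: R0=4-1=3
CMP R0, 3  (cmp 3,3)
JNZ L1: not taken
STORE R6, [16] → M[16]=-2
halt.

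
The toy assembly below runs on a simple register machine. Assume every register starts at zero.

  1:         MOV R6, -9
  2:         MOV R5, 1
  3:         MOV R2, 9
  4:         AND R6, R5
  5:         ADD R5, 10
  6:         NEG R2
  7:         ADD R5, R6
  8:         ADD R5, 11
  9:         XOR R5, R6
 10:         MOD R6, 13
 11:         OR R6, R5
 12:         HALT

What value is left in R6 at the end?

after MOV R6, -9: R6=-9
after MOV R5, 1: R5=1
after MOV R2, 9: R2=9
after AND R6, R5: R6=(-9)&1=1
after ADD R5, 10: R5=1+10=11
after NEG R2: R2=-(9)=-9
after ADD R5, R6: R5=11+1=12
after ADD R5, 11: R5=12+11=23
after XOR R5, R6: R5=23^1=22
after MOD R6, 13: R6=1%13=1
after OR R6, R5: R6=1|22=23
halt.

23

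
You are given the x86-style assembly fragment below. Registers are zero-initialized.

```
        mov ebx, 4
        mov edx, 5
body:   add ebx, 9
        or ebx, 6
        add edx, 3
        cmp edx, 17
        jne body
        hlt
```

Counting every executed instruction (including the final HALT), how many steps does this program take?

23

mov ebx, 4 → ebx=4
mov edx, 5 → edx=5
add ebx, 9 → ebx=4+9=13
or ebx, 6 → ebx=13|6=15
add edx, 3 → edx=5+3=8
cmp edx, 17  (cmp 8,17)
jne body: taken
add ebx, 9 → ebx=15+9=24
or ebx, 6 → ebx=24|6=30
add edx, 3 → edx=8+3=11
cmp edx, 17  (cmp 11,17)
jne body: taken
add ebx, 9 → ebx=30+9=39
or ebx, 6 → ebx=39|6=39
add edx, 3 → edx=11+3=14
cmp edx, 17  (cmp 14,17)
jne body: taken
add ebx, 9 → ebx=39+9=48
or ebx, 6 → ebx=48|6=54
add edx, 3 → edx=14+3=17
cmp edx, 17  (cmp 17,17)
jne body: not taken
halt.
Total executed instructions: 23.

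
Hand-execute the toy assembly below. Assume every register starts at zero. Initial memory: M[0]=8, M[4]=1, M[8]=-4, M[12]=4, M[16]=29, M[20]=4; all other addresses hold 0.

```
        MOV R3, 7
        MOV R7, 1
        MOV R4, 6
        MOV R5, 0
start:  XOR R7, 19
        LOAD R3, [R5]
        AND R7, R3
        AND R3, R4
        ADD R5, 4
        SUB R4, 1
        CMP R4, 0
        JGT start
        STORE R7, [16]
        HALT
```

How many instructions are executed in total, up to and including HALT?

after MOV R3, 7: R3=7
after MOV R7, 1: R7=1
after MOV R4, 6: R4=6
after MOV R5, 0: R5=0
after XOR R7, 19: R7=1^19=18
after LOAD R3, [R5]: R3=M[0]=8
after AND R7, R3: R7=18&8=0
after AND R3, R4: R3=8&6=0
after ADD R5, 4: R5=0+4=4
after SUB R4, 1: R4=6-1=5
CMP R4, 0  (cmp 5,0)
JGT start: taken
after XOR R7, 19: R7=0^19=19
after LOAD R3, [R5]: R3=M[4]=1
after AND R7, R3: R7=19&1=1
after AND R3, R4: R3=1&5=1
after ADD R5, 4: R5=4+4=8
after SUB R4, 1: R4=5-1=4
CMP R4, 0  (cmp 4,0)
JGT start: taken
after XOR R7, 19: R7=1^19=18
after LOAD R3, [R5]: R3=M[8]=-4
after AND R7, R3: R7=18&(-4)=16
after AND R3, R4: R3=(-4)&4=4
after ADD R5, 4: R5=8+4=12
after SUB R4, 1: R4=4-1=3
CMP R4, 0  (cmp 3,0)
JGT start: taken
after XOR R7, 19: R7=16^19=3
after LOAD R3, [R5]: R3=M[12]=4
after AND R7, R3: R7=3&4=0
after AND R3, R4: R3=4&3=0
after ADD R5, 4: R5=12+4=16
after SUB R4, 1: R4=3-1=2
CMP R4, 0  (cmp 2,0)
JGT start: taken
after XOR R7, 19: R7=0^19=19
after LOAD R3, [R5]: R3=M[16]=29
after AND R7, R3: R7=19&29=17
after AND R3, R4: R3=29&2=0
after ADD R5, 4: R5=16+4=20
after SUB R4, 1: R4=2-1=1
CMP R4, 0  (cmp 1,0)
JGT start: taken
after XOR R7, 19: R7=17^19=2
after LOAD R3, [R5]: R3=M[20]=4
after AND R7, R3: R7=2&4=0
after AND R3, R4: R3=4&1=0
after ADD R5, 4: R5=20+4=24
after SUB R4, 1: R4=1-1=0
CMP R4, 0  (cmp 0,0)
JGT start: not taken
STORE R7, [16] → M[16]=0
halt.
Total executed instructions: 54.

54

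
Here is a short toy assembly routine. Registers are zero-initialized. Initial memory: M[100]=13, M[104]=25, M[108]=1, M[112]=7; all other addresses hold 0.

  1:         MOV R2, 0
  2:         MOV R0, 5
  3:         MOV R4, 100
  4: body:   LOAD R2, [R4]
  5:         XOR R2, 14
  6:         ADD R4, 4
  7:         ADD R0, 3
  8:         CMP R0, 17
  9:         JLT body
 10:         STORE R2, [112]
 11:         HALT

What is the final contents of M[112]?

R2=0
R0=5
R4=100
R2=M[100]=13
R2=13^14=3
R4=100+4=104
R0=5+3=8
CMP R0, 17  (cmp 8,17)
JLT body: taken
R2=M[104]=25
R2=25^14=23
R4=104+4=108
R0=8+3=11
CMP R0, 17  (cmp 11,17)
JLT body: taken
R2=M[108]=1
R2=1^14=15
R4=108+4=112
R0=11+3=14
CMP R0, 17  (cmp 14,17)
JLT body: taken
R2=M[112]=7
R2=7^14=9
R4=112+4=116
R0=14+3=17
CMP R0, 17  (cmp 17,17)
JLT body: not taken
STORE R2, [112] → M[112]=9
halt.

9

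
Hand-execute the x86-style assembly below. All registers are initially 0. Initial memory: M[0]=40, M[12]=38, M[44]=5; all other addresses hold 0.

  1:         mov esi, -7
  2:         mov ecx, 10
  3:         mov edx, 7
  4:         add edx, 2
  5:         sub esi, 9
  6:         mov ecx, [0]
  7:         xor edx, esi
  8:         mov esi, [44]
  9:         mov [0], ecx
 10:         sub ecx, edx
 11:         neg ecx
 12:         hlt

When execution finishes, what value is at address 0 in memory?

esi=-7
ecx=10
edx=7
edx=7+2=9
esi=(-7)-9=-16
ecx=M[0]=40
edx=9^(-16)=-7
esi=M[44]=5
mov [0], ecx → M[0]=40
ecx=40-(-7)=47
ecx=-(47)=-47
halt.

40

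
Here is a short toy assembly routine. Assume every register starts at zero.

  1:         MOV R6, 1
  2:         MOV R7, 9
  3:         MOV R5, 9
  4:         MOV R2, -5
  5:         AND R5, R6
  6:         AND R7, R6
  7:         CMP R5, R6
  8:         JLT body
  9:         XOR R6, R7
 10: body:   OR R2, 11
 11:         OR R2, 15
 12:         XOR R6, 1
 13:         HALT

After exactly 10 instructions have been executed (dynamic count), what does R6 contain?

MOV R6, 1 → R6=1
MOV R7, 9 → R7=9
MOV R5, 9 → R5=9
MOV R2, -5 → R2=-5
AND R5, R6 → R5=9&1=1
AND R7, R6 → R7=9&1=1
CMP R5, R6  (cmp 1,1)
JLT body: not taken
XOR R6, R7 → R6=1^1=0
OR R2, 11 → R2=(-5)|11=-5
After step 10: R6 = 0.

0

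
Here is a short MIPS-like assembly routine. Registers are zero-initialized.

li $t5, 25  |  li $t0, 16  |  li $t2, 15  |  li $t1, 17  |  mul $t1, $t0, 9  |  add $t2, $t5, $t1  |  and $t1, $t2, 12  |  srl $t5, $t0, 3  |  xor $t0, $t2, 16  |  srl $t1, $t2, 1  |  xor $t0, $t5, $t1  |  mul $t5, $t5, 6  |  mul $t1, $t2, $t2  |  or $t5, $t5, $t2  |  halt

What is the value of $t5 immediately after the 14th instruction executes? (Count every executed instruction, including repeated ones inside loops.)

after li $t5, 25: $t5=25
after li $t0, 16: $t0=16
after li $t2, 15: $t2=15
after li $t1, 17: $t1=17
after mul $t1, $t0, 9: $t1=16*9=144
after add $t2, $t5, $t1: $t2=25+144=169
after and $t1, $t2, 12: $t1=169&12=8
after srl $t5, $t0, 3: $t5=16>>3=2
after xor $t0, $t2, 16: $t0=169^16=185
after srl $t1, $t2, 1: $t1=169>>1=84
after xor $t0, $t5, $t1: $t0=2^84=86
after mul $t5, $t5, 6: $t5=2*6=12
after mul $t1, $t2, $t2: $t1=169*169=28561
after or $t5, $t5, $t2: $t5=12|169=173
After step 14: $t5 = 173.

173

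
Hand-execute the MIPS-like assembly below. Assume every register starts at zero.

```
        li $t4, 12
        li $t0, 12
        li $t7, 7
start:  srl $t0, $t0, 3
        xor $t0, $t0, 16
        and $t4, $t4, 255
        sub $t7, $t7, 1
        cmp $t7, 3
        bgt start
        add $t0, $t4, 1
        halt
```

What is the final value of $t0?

13

li $t4, 12 → $t4=12
li $t0, 12 → $t0=12
li $t7, 7 → $t7=7
srl $t0, $t0, 3 → $t0=12>>3=1
xor $t0, $t0, 16 → $t0=1^16=17
and $t4, $t4, 255 → $t4=12&255=12
sub $t7, $t7, 1 → $t7=7-1=6
cmp $t7, 3  (cmp 6,3)
bgt start: taken
srl $t0, $t0, 3 → $t0=17>>3=2
xor $t0, $t0, 16 → $t0=2^16=18
and $t4, $t4, 255 → $t4=12&255=12
sub $t7, $t7, 1 → $t7=6-1=5
cmp $t7, 3  (cmp 5,3)
bgt start: taken
srl $t0, $t0, 3 → $t0=18>>3=2
xor $t0, $t0, 16 → $t0=2^16=18
and $t4, $t4, 255 → $t4=12&255=12
sub $t7, $t7, 1 → $t7=5-1=4
cmp $t7, 3  (cmp 4,3)
bgt start: taken
srl $t0, $t0, 3 → $t0=18>>3=2
xor $t0, $t0, 16 → $t0=2^16=18
and $t4, $t4, 255 → $t4=12&255=12
sub $t7, $t7, 1 → $t7=4-1=3
cmp $t7, 3  (cmp 3,3)
bgt start: not taken
add $t0, $t4, 1 → $t0=12+1=13
halt.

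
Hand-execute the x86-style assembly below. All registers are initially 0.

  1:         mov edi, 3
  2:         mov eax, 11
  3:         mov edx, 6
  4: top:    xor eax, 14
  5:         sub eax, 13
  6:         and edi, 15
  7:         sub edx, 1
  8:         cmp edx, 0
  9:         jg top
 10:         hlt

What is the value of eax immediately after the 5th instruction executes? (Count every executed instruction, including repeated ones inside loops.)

-8

edi=3
eax=11
edx=6
eax=11^14=5
eax=5-13=-8
After step 5: eax = -8.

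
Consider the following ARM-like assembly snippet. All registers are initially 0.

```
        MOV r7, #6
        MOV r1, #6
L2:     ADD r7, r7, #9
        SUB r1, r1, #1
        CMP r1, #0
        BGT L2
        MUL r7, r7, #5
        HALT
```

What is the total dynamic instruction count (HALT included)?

after MOV r7, #6: r7=6
after MOV r1, #6: r1=6
after ADD r7, r7, #9: r7=6+9=15
after SUB r1, r1, #1: r1=6-1=5
CMP r1, #0  (cmp 5,0)
BGT L2: taken
after ADD r7, r7, #9: r7=15+9=24
after SUB r1, r1, #1: r1=5-1=4
CMP r1, #0  (cmp 4,0)
BGT L2: taken
after ADD r7, r7, #9: r7=24+9=33
after SUB r1, r1, #1: r1=4-1=3
CMP r1, #0  (cmp 3,0)
BGT L2: taken
after ADD r7, r7, #9: r7=33+9=42
after SUB r1, r1, #1: r1=3-1=2
CMP r1, #0  (cmp 2,0)
BGT L2: taken
after ADD r7, r7, #9: r7=42+9=51
after SUB r1, r1, #1: r1=2-1=1
CMP r1, #0  (cmp 1,0)
BGT L2: taken
after ADD r7, r7, #9: r7=51+9=60
after SUB r1, r1, #1: r1=1-1=0
CMP r1, #0  (cmp 0,0)
BGT L2: not taken
after MUL r7, r7, #5: r7=60*5=300
halt.
Total executed instructions: 28.

28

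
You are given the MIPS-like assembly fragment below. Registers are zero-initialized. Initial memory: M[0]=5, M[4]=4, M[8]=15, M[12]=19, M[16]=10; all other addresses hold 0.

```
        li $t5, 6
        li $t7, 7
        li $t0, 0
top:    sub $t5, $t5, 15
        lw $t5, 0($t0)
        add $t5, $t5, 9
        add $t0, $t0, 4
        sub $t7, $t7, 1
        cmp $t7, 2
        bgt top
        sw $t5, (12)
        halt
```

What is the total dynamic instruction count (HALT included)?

40

li $t5, 6 → $t5=6
li $t7, 7 → $t7=7
li $t0, 0 → $t0=0
sub $t5, $t5, 15 → $t5=6-15=-9
lw $t5, 0($t0) → $t5=M[0]=5
add $t5, $t5, 9 → $t5=5+9=14
add $t0, $t0, 4 → $t0=0+4=4
sub $t7, $t7, 1 → $t7=7-1=6
cmp $t7, 2  (cmp 6,2)
bgt top: taken
sub $t5, $t5, 15 → $t5=14-15=-1
lw $t5, 0($t0) → $t5=M[4]=4
add $t5, $t5, 9 → $t5=4+9=13
add $t0, $t0, 4 → $t0=4+4=8
sub $t7, $t7, 1 → $t7=6-1=5
cmp $t7, 2  (cmp 5,2)
bgt top: taken
sub $t5, $t5, 15 → $t5=13-15=-2
lw $t5, 0($t0) → $t5=M[8]=15
add $t5, $t5, 9 → $t5=15+9=24
add $t0, $t0, 4 → $t0=8+4=12
sub $t7, $t7, 1 → $t7=5-1=4
cmp $t7, 2  (cmp 4,2)
bgt top: taken
sub $t5, $t5, 15 → $t5=24-15=9
lw $t5, 0($t0) → $t5=M[12]=19
add $t5, $t5, 9 → $t5=19+9=28
add $t0, $t0, 4 → $t0=12+4=16
sub $t7, $t7, 1 → $t7=4-1=3
cmp $t7, 2  (cmp 3,2)
bgt top: taken
sub $t5, $t5, 15 → $t5=28-15=13
lw $t5, 0($t0) → $t5=M[16]=10
add $t5, $t5, 9 → $t5=10+9=19
add $t0, $t0, 4 → $t0=16+4=20
sub $t7, $t7, 1 → $t7=3-1=2
cmp $t7, 2  (cmp 2,2)
bgt top: not taken
sw $t5, (12) → M[12]=19
halt.
Total executed instructions: 40.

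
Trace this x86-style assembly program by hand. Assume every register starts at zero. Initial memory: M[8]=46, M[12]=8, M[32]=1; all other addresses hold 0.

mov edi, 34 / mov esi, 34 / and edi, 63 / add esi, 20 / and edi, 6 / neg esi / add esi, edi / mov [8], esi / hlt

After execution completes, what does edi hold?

2

after mov edi, 34: edi=34
after mov esi, 34: esi=34
after and edi, 63: edi=34&63=34
after add esi, 20: esi=34+20=54
after and edi, 6: edi=34&6=2
after neg esi: esi=-(54)=-54
after add esi, edi: esi=(-54)+2=-52
mov [8], esi → M[8]=-52
halt.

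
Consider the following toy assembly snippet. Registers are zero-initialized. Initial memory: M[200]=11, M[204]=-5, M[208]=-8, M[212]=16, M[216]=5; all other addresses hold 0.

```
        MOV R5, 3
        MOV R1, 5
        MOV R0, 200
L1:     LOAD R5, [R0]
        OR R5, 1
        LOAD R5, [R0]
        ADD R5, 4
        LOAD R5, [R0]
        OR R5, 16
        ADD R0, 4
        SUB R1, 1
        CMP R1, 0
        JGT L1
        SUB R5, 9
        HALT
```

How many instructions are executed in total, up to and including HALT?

55

after MOV R5, 3: R5=3
after MOV R1, 5: R1=5
after MOV R0, 200: R0=200
after LOAD R5, [R0]: R5=M[200]=11
after OR R5, 1: R5=11|1=11
after LOAD R5, [R0]: R5=M[200]=11
after ADD R5, 4: R5=11+4=15
after LOAD R5, [R0]: R5=M[200]=11
after OR R5, 16: R5=11|16=27
after ADD R0, 4: R0=200+4=204
after SUB R1, 1: R1=5-1=4
CMP R1, 0  (cmp 4,0)
JGT L1: taken
after LOAD R5, [R0]: R5=M[204]=-5
after OR R5, 1: R5=(-5)|1=-5
after LOAD R5, [R0]: R5=M[204]=-5
after ADD R5, 4: R5=(-5)+4=-1
after LOAD R5, [R0]: R5=M[204]=-5
after OR R5, 16: R5=(-5)|16=-5
after ADD R0, 4: R0=204+4=208
after SUB R1, 1: R1=4-1=3
CMP R1, 0  (cmp 3,0)
JGT L1: taken
after LOAD R5, [R0]: R5=M[208]=-8
after OR R5, 1: R5=(-8)|1=-7
after LOAD R5, [R0]: R5=M[208]=-8
after ADD R5, 4: R5=(-8)+4=-4
after LOAD R5, [R0]: R5=M[208]=-8
after OR R5, 16: R5=(-8)|16=-8
after ADD R0, 4: R0=208+4=212
after SUB R1, 1: R1=3-1=2
CMP R1, 0  (cmp 2,0)
JGT L1: taken
after LOAD R5, [R0]: R5=M[212]=16
after OR R5, 1: R5=16|1=17
after LOAD R5, [R0]: R5=M[212]=16
after ADD R5, 4: R5=16+4=20
after LOAD R5, [R0]: R5=M[212]=16
after OR R5, 16: R5=16|16=16
after ADD R0, 4: R0=212+4=216
after SUB R1, 1: R1=2-1=1
CMP R1, 0  (cmp 1,0)
JGT L1: taken
after LOAD R5, [R0]: R5=M[216]=5
after OR R5, 1: R5=5|1=5
after LOAD R5, [R0]: R5=M[216]=5
after ADD R5, 4: R5=5+4=9
after LOAD R5, [R0]: R5=M[216]=5
after OR R5, 16: R5=5|16=21
after ADD R0, 4: R0=216+4=220
after SUB R1, 1: R1=1-1=0
CMP R1, 0  (cmp 0,0)
JGT L1: not taken
after SUB R5, 9: R5=21-9=12
halt.
Total executed instructions: 55.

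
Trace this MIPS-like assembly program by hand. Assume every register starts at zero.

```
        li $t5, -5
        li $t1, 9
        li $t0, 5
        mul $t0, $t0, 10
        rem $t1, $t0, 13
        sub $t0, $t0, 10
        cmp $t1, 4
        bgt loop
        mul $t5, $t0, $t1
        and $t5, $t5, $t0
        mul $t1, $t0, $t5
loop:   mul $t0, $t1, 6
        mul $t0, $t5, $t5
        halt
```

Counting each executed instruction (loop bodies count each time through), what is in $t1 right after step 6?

11

after li $t5, -5: $t5=-5
after li $t1, 9: $t1=9
after li $t0, 5: $t0=5
after mul $t0, $t0, 10: $t0=5*10=50
after rem $t1, $t0, 13: $t1=50%13=11
after sub $t0, $t0, 10: $t0=50-10=40
After step 6: $t1 = 11.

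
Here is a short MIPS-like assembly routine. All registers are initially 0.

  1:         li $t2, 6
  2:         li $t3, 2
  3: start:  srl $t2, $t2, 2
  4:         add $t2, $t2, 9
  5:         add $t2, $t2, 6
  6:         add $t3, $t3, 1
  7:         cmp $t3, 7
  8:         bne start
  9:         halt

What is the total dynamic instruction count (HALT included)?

33

after li $t2, 6: $t2=6
after li $t3, 2: $t3=2
after srl $t2, $t2, 2: $t2=6>>2=1
after add $t2, $t2, 9: $t2=1+9=10
after add $t2, $t2, 6: $t2=10+6=16
after add $t3, $t3, 1: $t3=2+1=3
cmp $t3, 7  (cmp 3,7)
bne start: taken
after srl $t2, $t2, 2: $t2=16>>2=4
after add $t2, $t2, 9: $t2=4+9=13
after add $t2, $t2, 6: $t2=13+6=19
after add $t3, $t3, 1: $t3=3+1=4
cmp $t3, 7  (cmp 4,7)
bne start: taken
after srl $t2, $t2, 2: $t2=19>>2=4
after add $t2, $t2, 9: $t2=4+9=13
after add $t2, $t2, 6: $t2=13+6=19
after add $t3, $t3, 1: $t3=4+1=5
cmp $t3, 7  (cmp 5,7)
bne start: taken
after srl $t2, $t2, 2: $t2=19>>2=4
after add $t2, $t2, 9: $t2=4+9=13
after add $t2, $t2, 6: $t2=13+6=19
after add $t3, $t3, 1: $t3=5+1=6
cmp $t3, 7  (cmp 6,7)
bne start: taken
after srl $t2, $t2, 2: $t2=19>>2=4
after add $t2, $t2, 9: $t2=4+9=13
after add $t2, $t2, 6: $t2=13+6=19
after add $t3, $t3, 1: $t3=6+1=7
cmp $t3, 7  (cmp 7,7)
bne start: not taken
halt.
Total executed instructions: 33.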